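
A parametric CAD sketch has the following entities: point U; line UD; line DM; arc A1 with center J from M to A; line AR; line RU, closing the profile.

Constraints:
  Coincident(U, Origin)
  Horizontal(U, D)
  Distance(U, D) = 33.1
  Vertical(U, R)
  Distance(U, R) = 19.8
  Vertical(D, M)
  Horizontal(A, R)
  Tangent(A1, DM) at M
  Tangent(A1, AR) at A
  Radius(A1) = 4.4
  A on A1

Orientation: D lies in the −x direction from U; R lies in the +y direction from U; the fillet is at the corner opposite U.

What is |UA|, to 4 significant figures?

34.87

U is at the origin; UD is horizontal with |UD| = 33.1 and D on the −x side, so D = (-33.10, 0.000). U and R share the same x with |UR| = 19.8 and R on the +y side, so R = (0.000, 19.80). The virtual corner opposite U is at (-33.10, 19.80). A1 meets DM tangentially, so JM is at right angles to DM and since A1 is tangent to AR there, JA ⟂ AR, with radius 4.4, so the center J sits 4.4 in from both sides at J = (-28.70, 15.40). That places the tangent points at M = (-33.10, 15.40) on DM and A = (-28.70, 19.80) on AR. Then |UA| = |A − U| = 34.87.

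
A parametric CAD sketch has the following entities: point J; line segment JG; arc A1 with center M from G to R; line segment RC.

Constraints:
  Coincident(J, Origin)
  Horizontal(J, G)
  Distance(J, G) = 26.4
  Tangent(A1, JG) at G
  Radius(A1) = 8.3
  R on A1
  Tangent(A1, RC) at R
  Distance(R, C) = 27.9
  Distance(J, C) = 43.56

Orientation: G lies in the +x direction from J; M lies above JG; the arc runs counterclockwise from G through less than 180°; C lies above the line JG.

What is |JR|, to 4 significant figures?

35.93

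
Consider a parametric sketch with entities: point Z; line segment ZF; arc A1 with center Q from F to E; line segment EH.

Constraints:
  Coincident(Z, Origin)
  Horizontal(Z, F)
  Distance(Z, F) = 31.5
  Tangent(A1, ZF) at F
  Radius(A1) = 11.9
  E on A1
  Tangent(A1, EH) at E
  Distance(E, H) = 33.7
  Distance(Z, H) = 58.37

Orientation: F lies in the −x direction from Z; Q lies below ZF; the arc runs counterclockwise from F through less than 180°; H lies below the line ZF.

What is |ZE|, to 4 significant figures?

45.54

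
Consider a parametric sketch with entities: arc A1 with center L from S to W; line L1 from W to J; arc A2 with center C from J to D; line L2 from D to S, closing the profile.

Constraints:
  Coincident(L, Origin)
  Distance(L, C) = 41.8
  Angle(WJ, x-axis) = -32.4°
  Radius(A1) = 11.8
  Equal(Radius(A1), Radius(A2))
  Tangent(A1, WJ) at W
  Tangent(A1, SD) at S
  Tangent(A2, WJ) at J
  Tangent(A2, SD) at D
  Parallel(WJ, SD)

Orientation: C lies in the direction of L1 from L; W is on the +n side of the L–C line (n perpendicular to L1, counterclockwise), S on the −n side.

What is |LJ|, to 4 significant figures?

43.43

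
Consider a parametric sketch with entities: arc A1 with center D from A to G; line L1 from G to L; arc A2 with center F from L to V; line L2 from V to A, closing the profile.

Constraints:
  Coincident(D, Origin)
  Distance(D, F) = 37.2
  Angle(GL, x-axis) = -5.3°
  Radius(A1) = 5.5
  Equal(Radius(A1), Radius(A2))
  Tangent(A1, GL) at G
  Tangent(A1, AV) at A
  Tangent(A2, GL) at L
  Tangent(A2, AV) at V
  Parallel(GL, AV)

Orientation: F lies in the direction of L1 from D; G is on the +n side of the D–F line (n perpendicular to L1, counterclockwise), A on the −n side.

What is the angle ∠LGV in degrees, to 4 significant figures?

16.47°

The slot axis is L1's direction at -5.3°, so u = (cos -5.3°, sin -5.3°) = (0.9957, -0.09237) and n = (−sin -5.3°, cos -5.3°) = (0.09237, 0.9957). D is at the origin and F lies 37.2 along u from D, so F = 37.2·u = (37.04, -3.436). Tangency of A1 to both parallel lines with radius 5.5 puts G and A at D ± 5.5·n: G = (0.5080, 5.476), A = (-0.5080, -5.476). Equal radii place L and V the same way about F: L = F + 5.5·n = (37.55, 2.040), V = F − 5.5·n = (36.53, -8.913). Then cos ∠LGV = GL·GV / (|GL||GV|), giving 16.47°.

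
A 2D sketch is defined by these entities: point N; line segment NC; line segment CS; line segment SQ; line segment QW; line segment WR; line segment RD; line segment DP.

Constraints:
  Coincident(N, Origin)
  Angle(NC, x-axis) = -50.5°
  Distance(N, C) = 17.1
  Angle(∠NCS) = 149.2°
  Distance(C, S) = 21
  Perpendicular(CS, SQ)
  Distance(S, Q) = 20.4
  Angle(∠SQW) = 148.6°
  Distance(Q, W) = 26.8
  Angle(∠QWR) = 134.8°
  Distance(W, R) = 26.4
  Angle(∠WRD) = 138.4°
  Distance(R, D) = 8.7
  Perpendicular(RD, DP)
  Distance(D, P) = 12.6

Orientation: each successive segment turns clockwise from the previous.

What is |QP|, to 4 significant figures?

43.59

∠WRD = 138.4° gives RD at 70.50° from the x-axis; with |RD| = 8.7, D = (-37.86, 5.965). RD ⟂ DP, so DP runs at -19.50°; with |DP| = 12.6, P = (-25.99, 1.759). Then |QP| = |P − Q| = 43.59.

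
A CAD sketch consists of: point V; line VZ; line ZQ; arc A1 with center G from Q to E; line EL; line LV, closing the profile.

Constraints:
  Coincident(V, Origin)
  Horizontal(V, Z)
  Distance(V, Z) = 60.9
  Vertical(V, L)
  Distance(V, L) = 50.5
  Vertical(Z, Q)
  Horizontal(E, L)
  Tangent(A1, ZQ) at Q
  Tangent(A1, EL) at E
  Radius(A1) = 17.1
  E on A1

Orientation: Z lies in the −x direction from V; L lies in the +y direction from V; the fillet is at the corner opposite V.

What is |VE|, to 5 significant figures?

66.848

V is at the origin; VZ is horizontal with |VZ| = 60.9 and Z on the −x side, so Z = (-60.900, 0.0000). VL is vertical with |VL| = 50.5 and L on the +y side, so L = (0.0000, 50.500). The virtual corner opposite V is at (-60.900, 50.500). A1 meets ZQ tangentially, so GQ is at right angles to ZQ and the tangent condition forces GE to be normal to EL, with radius 17.1, so the center G sits 17.1 in from both sides at G = (-43.800, 33.400). That places the tangent points at Q = (-60.900, 33.400) on ZQ and E = (-43.800, 50.500) on EL. Then |VE| = |E − V| = 66.848.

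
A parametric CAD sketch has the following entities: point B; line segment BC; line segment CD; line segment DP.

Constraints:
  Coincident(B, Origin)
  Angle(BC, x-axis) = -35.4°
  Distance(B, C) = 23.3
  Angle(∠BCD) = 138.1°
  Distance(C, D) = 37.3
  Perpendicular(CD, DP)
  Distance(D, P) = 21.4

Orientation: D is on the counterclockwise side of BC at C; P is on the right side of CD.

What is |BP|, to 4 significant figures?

65.97

B is at the origin; BC runs at -35.4° with length 23.3, so C = 23.3·(cos -35.4°, sin -35.4°) = (18.99, -13.50). ∠BCD = 138.1°, so CD runs at -35.4° + (180° − 138.1°) = 6.500° from the x-axis; with |CD| = 37.3, D = C + 37.3·(cos 6.500°, sin 6.500°) = (56.05, -9.275). CD is perpendicular to DP; with |DP| = 21.4 on the right of CD, P = D + 21.4·(0.1132, -0.9936) = (58.48, -30.54). Then |BP| = |P − B| = 65.97.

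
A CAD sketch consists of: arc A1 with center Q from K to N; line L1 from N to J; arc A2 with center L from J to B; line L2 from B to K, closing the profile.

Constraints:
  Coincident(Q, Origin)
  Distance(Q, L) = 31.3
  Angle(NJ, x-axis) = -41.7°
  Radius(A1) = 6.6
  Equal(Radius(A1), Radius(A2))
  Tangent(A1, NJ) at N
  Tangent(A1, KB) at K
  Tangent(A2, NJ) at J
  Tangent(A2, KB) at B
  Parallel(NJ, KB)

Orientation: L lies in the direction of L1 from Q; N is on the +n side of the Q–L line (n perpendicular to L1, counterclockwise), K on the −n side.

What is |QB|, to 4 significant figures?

31.99

The slot axis is L1's direction at -41.7°, so u = (cos -41.7°, sin -41.7°) = (0.7466, -0.6652) and n = (−sin -41.7°, cos -41.7°) = (0.6652, 0.7466). Q is at the origin and L lies 31.3 along u from Q, so L = 31.3·u = (23.37, -20.82). Tangency of A1 to both parallel lines with radius 6.6 puts N and K at Q ± 6.6·n: N = (4.391, 4.928), K = (-4.391, -4.928). Equal radii place J and B the same way about L: J = L + 6.6·n = (27.76, -15.89), B = L − 6.6·n = (18.98, -25.75). Then |QB| = |B − Q| = 31.99.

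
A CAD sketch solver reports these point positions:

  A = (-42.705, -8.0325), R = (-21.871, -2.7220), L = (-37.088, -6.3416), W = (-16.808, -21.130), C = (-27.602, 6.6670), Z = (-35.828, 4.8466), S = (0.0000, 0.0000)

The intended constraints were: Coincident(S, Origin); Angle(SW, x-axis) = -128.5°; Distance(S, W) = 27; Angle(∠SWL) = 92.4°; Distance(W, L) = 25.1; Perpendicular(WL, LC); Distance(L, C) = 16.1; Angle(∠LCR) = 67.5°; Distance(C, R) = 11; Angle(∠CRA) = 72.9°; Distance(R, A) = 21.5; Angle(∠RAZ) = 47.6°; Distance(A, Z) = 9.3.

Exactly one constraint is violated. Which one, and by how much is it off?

Distance(A, Z) = 9.3 — off by 5.30.

S = (0.00, 0.00) ✓; SW at -128.5° ✓; |SW| = 27.00 ✓; ∠SWL = 92.40° ✓; |WL| = 25.10 ✓; ∠(WL, LC) = 90.00° ✓; |LC| = 16.10 ✓; ∠LCR = 67.50° ✓; |CR| = 11.00 ✓; ∠CRA = 72.90° ✓; |RA| = 21.50 ✓; ∠RAZ = 47.60° ✓; |AZ| = 14.60 ✗.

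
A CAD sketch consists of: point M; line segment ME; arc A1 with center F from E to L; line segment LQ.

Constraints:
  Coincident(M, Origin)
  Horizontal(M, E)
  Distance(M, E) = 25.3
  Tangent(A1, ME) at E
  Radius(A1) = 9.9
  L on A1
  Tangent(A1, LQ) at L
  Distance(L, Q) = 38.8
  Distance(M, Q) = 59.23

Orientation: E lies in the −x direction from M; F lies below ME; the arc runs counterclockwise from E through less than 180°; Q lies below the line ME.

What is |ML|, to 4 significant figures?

36.71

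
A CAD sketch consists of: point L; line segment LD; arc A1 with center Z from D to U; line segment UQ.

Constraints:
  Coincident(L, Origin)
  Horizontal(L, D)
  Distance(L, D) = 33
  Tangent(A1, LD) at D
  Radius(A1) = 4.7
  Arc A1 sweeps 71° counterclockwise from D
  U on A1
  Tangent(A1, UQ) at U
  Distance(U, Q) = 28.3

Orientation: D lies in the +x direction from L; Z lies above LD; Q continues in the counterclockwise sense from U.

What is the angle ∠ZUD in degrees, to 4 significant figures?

54.50°

Tangency of A1 to LD means the radius ZD is perpendicular to LD, so Z = D + (0, 4.7) = (33.00, 4.700). On A1, D sits at bearing -90° from Z; a 71° counterclockwise sweep puts U at bearing -19°, so U = Z + 4.7·(cos -19°, sin -19°) = (37.44, 3.170). Then cos ∠ZUD = UZ·UD / (|UZ||UD|), giving 54.50°.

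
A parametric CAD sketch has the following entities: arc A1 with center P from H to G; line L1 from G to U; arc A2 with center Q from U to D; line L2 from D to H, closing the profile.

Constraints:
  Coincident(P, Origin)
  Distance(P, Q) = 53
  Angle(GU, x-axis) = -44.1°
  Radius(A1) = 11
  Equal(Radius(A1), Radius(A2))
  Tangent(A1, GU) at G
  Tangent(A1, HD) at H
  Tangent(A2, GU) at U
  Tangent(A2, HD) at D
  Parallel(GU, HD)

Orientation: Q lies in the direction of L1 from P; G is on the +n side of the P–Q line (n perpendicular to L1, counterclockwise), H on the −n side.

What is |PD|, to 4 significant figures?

54.13

The slot axis is L1's direction at -44.1°, so u = (cos -44.1°, sin -44.1°) = (0.7181, -0.6959) and n = (−sin -44.1°, cos -44.1°) = (0.6959, 0.7181). P is at the origin and Q lies 53.0 along u from P, so Q = 53.0·u = (38.06, -36.88). Tangency of A1 to both parallel lines with radius 11.0 puts G and H at P ± 11.0·n: G = (7.655, 7.899), H = (-7.655, -7.899). Equal radii place U and D the same way about Q: U = Q + 11.0·n = (45.72, -28.98), D = Q − 11.0·n = (30.41, -44.78). Then |PD| = |D − P| = 54.13.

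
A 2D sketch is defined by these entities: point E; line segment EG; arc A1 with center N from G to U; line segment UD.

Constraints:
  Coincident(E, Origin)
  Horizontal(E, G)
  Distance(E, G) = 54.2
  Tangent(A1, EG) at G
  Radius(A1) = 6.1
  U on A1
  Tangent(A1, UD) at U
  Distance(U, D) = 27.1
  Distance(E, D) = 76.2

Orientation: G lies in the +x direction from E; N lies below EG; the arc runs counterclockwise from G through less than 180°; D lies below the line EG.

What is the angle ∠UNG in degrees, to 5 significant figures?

139.09°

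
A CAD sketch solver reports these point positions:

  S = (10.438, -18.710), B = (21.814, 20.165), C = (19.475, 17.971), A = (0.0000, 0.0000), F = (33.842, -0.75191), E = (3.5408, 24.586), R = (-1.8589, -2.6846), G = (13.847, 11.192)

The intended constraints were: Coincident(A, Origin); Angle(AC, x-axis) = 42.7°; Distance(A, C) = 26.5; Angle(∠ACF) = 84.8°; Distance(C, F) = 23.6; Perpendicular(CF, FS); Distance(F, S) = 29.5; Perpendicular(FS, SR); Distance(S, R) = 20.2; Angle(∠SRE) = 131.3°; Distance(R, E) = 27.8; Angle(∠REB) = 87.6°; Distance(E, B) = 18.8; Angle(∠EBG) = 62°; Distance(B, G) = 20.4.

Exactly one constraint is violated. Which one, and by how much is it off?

Distance(B, G) = 20.4 — off by 8.40.

A = (0.00, 0.00) ✓; AC at 42.70° ✓; |AC| = 26.50 ✓; ∠ACF = 84.80° ✓; |CF| = 23.60 ✓; ∠(CF, FS) = 90.00° ✓; |FS| = 29.50 ✓; ∠(FS, SR) = 90.00° ✓; |SR| = 20.20 ✓; ∠SRE = 131.3° ✓; |RE| = 27.80 ✓; ∠REB = 87.60° ✓; |EB| = 18.80 ✓; ∠EBG = 62.00° ✓; |BG| = 12.00 ✗.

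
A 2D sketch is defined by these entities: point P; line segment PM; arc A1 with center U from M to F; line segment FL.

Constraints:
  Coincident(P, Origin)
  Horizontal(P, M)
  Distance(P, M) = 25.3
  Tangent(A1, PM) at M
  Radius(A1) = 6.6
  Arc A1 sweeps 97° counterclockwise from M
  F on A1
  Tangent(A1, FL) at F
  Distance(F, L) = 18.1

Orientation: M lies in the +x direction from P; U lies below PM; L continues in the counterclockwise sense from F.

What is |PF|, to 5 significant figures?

20.158

P is at the origin; PM is horizontal with |PM| = 25.3 and M on the +x side, so M = (25.300, 0.0000). The tangent condition forces UM to be normal to PM, so U = M + (0, -6.6) = (25.300, -6.6000). On A1, M sits at bearing 90° from U; a 97° counterclockwise sweep puts F at bearing 187°, so F = U + 6.6·(cos 187°, sin 187°) = (18.749, -7.4043). Then |PF| = |F − P| = 20.158.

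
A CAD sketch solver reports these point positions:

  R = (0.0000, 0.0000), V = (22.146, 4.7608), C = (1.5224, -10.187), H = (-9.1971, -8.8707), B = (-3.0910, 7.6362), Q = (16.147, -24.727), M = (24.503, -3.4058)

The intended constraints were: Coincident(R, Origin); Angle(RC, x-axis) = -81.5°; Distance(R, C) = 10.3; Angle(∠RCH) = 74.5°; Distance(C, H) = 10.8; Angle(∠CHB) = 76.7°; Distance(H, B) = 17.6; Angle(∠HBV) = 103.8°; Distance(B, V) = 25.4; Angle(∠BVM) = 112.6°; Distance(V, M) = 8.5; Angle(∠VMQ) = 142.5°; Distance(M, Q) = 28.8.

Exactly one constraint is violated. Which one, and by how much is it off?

Distance(M, Q) = 28.8 — off by 5.90.

R = (0.00, 0.00) ✓; RC at -81.50° ✓; |RC| = 10.30 ✓; ∠RCH = 74.50° ✓; |CH| = 10.80 ✓; ∠CHB = 76.70° ✓; |HB| = 17.60 ✓; ∠HBV = 103.8° ✓; |BV| = 25.40 ✓; ∠BVM = 112.6° ✓; |VM| = 8.500 ✓; ∠VMQ = 142.5° ✓; |MQ| = 22.90 ✗.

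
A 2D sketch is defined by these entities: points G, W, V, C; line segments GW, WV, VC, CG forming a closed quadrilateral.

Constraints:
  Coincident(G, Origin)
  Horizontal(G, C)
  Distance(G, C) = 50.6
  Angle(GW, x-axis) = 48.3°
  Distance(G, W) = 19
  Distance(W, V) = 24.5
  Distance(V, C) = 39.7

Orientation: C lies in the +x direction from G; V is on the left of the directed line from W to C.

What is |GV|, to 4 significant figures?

43.50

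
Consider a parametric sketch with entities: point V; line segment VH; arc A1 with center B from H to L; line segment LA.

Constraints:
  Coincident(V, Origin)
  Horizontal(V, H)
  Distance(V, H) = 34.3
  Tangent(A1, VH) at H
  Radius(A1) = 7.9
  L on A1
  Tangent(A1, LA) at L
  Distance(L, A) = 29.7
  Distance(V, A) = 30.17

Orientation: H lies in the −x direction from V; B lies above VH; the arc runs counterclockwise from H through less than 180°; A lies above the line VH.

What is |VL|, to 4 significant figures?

27.98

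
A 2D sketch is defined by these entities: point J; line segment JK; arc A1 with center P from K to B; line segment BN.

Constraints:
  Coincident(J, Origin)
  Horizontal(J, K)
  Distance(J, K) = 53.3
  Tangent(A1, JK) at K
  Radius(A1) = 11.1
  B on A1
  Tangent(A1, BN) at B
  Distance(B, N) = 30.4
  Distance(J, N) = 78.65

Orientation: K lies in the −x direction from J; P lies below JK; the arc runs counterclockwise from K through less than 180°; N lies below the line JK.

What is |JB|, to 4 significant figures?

65.09

J is at the origin; JK is horizontal with |JK| = 53.3 and K on the −x side, so K = (-53.30, 0.000). Since A1 is tangent to JK there, PK ⟂ JK, so P = K + (0, -11.1) = (-53.30, -11.10). Since PB ⟂ BN (tangency), |PN| = √(11.1² + 30.4²) = 32.36 regardless of where B sits on A1. So N lies on both circle(J, 78.65) and circle(P, 32.36); the below-JK intersection is N = (-67.66, -40.10). B is the foot of the tangent from N: B = (-64.33, -9.886).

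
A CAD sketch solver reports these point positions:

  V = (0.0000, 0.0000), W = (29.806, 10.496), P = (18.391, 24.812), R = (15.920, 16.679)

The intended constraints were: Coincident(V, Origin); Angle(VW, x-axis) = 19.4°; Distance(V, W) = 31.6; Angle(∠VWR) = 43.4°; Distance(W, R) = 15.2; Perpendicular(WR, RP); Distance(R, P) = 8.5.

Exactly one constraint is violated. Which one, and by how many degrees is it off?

Perpendicular(WR, RP) — off by 7.10°.

V = (0.00, 0.00) ✓; VW at 19.40° ✓; |VW| = 31.60 ✓; ∠VWR = 43.40° ✓; |WR| = 15.20 ✓; ∠(WR, RP) = 82.90° ✗; |RP| = 8.500 ✓.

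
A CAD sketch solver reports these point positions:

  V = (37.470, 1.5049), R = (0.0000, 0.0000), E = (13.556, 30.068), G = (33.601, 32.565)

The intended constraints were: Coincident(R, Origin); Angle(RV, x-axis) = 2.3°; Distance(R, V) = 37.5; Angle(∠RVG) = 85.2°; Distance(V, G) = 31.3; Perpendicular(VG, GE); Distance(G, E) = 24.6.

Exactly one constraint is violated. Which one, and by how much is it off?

Distance(G, E) = 24.6 — off by 4.40.

R = (0.00, 0.00) ✓; RV at 2.300° ✓; |RV| = 37.50 ✓; ∠RVG = 85.20° ✓; |VG| = 31.30 ✓; ∠(VG, GE) = 90.00° ✓; |GE| = 20.20 ✗.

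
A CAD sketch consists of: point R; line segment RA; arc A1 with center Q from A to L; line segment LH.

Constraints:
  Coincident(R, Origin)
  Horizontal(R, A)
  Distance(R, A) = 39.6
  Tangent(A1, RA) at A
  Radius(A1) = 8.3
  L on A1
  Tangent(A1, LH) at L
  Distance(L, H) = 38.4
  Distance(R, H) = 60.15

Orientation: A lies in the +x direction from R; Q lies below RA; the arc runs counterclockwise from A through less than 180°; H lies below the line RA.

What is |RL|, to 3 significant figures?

32.8

R is at the origin; R and A share the same y with |RA| = 39.6 and A on the +x side, so A = (39.6, 0.00). Tangency of A1 to RA means the radius QA is perpendicular to RA, so Q = A + (0, -8.3) = (39.6, -8.30). Since QL ⟂ LH (tangency), |QH| = √(8.3² + 38.4²) = 39.3 regardless of where L sits on A1. So H lies on both circle(R, 60.15) and circle(Q, 39.3); the below-RA intersection is H = (36.9, -47.5). L is the foot of the tangent from H: L = (31.4, -9.49).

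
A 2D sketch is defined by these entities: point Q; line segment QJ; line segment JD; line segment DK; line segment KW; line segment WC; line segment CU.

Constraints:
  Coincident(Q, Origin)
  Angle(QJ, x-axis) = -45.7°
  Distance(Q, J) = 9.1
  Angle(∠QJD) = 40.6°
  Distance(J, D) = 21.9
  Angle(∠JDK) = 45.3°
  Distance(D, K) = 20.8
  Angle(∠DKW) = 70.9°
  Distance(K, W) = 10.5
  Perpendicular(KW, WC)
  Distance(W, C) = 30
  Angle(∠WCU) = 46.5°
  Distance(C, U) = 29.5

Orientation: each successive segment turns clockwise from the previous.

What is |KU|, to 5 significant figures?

14.586

Q is at the origin; QJ runs at -45.7° with length 9.1, so J = (6.3556, -6.5128). ∠QJD = 40.6° gives JD at 174.90° from the x-axis; with |JD| = 21.9, D = (-15.458, -4.5660). ∠JDK = 45.3° gives DK at 40.200° from the x-axis; with |DK| = 20.8, K = (0.42924, 8.8595). ∠DKW = 70.9° gives KW at -68.900° from the x-axis; with |KW| = 10.5, W = (4.2092, -0.93651). The perpendicularity gives WC at right angles to KW, so WC runs at -158.90°; with |WC| = 30.0, C = (-23.779, -11.736). ∠WCU = 46.5° gives CU at 67.600° from the x-axis; with |CU| = 29.5, U = (-12.538, 15.538). Then |KU| = |U − K| = 14.586.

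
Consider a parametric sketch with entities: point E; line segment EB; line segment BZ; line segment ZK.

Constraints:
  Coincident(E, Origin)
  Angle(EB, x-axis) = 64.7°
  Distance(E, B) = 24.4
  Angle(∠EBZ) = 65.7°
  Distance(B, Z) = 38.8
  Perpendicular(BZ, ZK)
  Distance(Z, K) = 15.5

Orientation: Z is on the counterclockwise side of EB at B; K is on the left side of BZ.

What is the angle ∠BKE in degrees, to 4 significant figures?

34.96°

∠EBZ = 65.7°, so BZ runs at 64.7° + (180° − 65.7°) = 179.0° from the x-axis; with |BZ| = 38.8, Z = B + 38.8·(cos 179.0°, sin 179.0°) = (-28.37, 22.74). BZ is perpendicular to ZK; with |ZK| = 15.5 on the left of BZ, K = Z + 15.5·(-0.01745, -0.9998) = (-28.64, 7.239). Then cos ∠BKE = KB·KE / (|KB||KE|), giving 34.96°.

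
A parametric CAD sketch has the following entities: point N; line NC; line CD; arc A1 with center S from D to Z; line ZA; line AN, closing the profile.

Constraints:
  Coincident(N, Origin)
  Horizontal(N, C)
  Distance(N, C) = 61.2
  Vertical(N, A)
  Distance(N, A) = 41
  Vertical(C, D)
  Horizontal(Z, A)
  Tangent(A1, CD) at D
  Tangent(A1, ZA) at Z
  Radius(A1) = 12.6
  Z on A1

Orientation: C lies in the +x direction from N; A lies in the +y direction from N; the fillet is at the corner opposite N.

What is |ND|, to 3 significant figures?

67.5

N is at the origin; N and C share the same y with |NC| = 61.2 and C on the +x side, so C = (61.2, 0.00). NA is vertical with |NA| = 41.0 and A on the +y side, so A = (0.00, 41.0). The virtual corner opposite N is at (61.2, 41.0). The tangent condition forces SD to be normal to CD and A1 meets ZA tangentially, so SZ is at right angles to ZA, with radius 12.6, so the center S sits 12.6 in from both sides at S = (48.6, 28.4). That places the tangent points at D = (61.2, 28.4) on CD and Z = (48.6, 41.0) on ZA. Then |ND| = |D − N| = 67.5.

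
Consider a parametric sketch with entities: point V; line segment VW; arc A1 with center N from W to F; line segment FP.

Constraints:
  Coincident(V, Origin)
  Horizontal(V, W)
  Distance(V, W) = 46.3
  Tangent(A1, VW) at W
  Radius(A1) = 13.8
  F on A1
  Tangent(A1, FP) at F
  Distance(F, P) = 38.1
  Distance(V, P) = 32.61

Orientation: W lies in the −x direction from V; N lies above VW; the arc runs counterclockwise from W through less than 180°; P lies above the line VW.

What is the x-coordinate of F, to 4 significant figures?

-36.50

Checks: |NF| = 13.80 ✓; ∠(NF, FP) = 90.00° ✓; |FP| = 38.10 ✓; |VP| = 32.61 ✓.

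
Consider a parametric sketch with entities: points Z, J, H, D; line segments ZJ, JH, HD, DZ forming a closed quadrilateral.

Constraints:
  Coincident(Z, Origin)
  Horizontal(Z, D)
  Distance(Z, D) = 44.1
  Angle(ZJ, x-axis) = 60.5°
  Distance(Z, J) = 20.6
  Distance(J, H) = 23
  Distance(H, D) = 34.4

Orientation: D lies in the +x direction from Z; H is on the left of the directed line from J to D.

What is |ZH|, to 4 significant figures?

42.49

Checks: Z.y = 0.00, D.y = 0.00 ✓; |JH| = 23.00 ✓; |HD| = 34.40 ✓.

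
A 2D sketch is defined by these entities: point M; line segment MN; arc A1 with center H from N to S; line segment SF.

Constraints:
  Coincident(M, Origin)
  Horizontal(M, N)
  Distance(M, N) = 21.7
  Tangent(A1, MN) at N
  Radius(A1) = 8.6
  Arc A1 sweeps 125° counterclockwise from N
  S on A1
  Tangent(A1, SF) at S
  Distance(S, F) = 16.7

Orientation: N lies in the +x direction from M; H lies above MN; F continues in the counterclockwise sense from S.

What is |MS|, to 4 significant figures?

31.77

M is at the origin; MN is horizontal with |MN| = 21.7 and N on the +x side, so N = (21.70, 0.000). The tangent condition forces HN to be normal to MN, so H = N + (0, 8.6) = (21.70, 8.600). On A1, N sits at bearing -90° from H; a 125° counterclockwise sweep puts S at bearing 35°, so S = H + 8.6·(cos 35°, sin 35°) = (28.74, 13.53). Then |MS| = |S − M| = 31.77.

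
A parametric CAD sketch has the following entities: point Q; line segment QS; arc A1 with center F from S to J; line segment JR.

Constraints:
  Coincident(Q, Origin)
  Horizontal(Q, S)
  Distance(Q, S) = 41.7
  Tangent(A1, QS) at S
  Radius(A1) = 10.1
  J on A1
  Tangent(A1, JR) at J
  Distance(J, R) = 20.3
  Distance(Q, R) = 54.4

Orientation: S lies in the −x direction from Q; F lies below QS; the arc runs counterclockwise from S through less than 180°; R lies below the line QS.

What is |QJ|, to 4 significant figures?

52.92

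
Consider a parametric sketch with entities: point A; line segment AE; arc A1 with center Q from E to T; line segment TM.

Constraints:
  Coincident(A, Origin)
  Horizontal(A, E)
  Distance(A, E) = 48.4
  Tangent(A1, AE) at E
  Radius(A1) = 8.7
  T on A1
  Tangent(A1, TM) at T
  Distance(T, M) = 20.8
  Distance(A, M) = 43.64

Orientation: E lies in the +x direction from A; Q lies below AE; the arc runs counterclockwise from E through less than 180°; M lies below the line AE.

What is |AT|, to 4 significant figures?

40.51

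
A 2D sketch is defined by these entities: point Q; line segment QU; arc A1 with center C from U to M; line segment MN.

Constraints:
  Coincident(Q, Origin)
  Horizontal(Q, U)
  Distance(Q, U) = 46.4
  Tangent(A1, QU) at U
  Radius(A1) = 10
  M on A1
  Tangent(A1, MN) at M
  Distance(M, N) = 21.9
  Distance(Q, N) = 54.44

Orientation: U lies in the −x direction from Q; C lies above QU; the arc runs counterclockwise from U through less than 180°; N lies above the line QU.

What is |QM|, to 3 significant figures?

38.9

Checks: |CM| = 10.00 ✓; ∠(CM, MN) = 90.00° ✓; |MN| = 21.90 ✓; |QN| = 54.44 ✓.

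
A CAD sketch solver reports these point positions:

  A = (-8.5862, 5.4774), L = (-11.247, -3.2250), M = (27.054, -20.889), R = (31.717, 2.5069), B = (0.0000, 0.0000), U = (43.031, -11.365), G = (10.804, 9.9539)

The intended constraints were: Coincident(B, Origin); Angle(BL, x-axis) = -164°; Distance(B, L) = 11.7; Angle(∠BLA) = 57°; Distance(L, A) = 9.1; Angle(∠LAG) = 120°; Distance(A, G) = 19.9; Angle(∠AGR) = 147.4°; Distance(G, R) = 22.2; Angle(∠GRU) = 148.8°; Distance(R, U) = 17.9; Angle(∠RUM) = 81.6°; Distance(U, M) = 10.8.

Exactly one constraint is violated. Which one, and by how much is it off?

Distance(U, M) = 10.8 — off by 7.80.

B = (0.00, 0.00) ✓; BL at -164.0° ✓; |BL| = 11.70 ✓; ∠BLA = 57.00° ✓; |LA| = 9.100 ✓; ∠LAG = 120.0° ✓; |AG| = 19.90 ✓; ∠AGR = 147.4° ✓; |GR| = 22.20 ✓; ∠GRU = 148.8° ✓; |RU| = 17.90 ✓; ∠RUM = 81.60° ✓; |UM| = 18.60 ✗.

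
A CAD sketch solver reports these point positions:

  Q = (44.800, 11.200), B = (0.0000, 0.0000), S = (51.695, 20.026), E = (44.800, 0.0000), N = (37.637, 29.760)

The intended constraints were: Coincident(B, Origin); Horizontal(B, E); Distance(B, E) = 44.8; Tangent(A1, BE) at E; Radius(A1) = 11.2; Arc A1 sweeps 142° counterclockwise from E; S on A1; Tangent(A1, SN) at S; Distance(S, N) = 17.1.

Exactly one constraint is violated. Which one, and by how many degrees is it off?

Tangent(A1, SN) at S — off by 3.30°.

B = (0.00, 0.00) ✓; B.y = 0.00, E.y = 0.00 ✓; |BE| = 44.80 ✓; ∠(QE, EB) = 90.00° ✓; |QE| = 11.20 ✓; bearing(Q→S) − bearing(Q→E) = 142.0° ✓; |QS| = 11.20 ✓; ∠(QS, SN) = 86.70° ✗; |SN| = 17.10 ✓.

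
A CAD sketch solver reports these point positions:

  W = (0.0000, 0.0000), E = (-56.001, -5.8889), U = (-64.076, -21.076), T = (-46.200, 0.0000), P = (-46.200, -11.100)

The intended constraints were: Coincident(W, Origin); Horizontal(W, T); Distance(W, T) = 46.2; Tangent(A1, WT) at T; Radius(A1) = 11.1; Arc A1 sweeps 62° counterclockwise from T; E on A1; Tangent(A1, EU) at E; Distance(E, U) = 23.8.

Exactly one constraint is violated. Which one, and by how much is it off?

Distance(E, U) = 23.8 — off by 6.60.

W = (0.00, 0.00) ✓; W.y = 0.00, T.y = 0.00 ✓; |WT| = 46.20 ✓; ∠(PT, TW) = 90.00° ✓; |PT| = 11.10 ✓; bearing(P→E) − bearing(P→T) = 62.00° ✓; |PE| = 11.10 ✓; ∠(PE, EU) = 90.00° ✓; |EU| = 17.20 ✗.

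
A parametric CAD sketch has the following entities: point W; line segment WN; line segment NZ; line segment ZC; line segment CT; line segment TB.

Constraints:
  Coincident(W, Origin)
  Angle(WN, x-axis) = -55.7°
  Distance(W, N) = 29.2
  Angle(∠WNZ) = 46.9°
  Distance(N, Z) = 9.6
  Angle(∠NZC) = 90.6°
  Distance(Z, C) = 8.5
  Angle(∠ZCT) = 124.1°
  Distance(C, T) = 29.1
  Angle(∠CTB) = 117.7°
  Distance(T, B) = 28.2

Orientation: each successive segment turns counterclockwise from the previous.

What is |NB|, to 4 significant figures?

41.02

∠ZCT = 124.1° gives CT at -137.3° from the x-axis; with |CT| = 29.1, T = (-11.11, -32.55). ∠CTB = 117.7° gives TB at -75.00° from the x-axis; with |TB| = 28.2, B = (-3.814, -59.79). Then |NB| = |B − N| = 41.02.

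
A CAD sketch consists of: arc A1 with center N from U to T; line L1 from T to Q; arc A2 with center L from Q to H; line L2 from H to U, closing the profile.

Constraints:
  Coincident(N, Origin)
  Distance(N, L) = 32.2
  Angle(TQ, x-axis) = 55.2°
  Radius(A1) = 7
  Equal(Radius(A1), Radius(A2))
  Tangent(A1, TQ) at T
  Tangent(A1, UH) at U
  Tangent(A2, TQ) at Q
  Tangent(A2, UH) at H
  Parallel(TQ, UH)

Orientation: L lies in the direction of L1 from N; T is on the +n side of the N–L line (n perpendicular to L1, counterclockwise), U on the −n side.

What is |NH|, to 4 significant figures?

32.95

Tangency of A1 to both parallel lines with radius 7.0 puts T and U at N ± 7.0·n: T = (-5.748, 3.995), U = (5.748, -3.995). Equal radii place Q and H the same way about L: Q = L + 7.0·n = (12.63, 30.44), H = L − 7.0·n = (24.13, 22.45). Then |NH| = |H − N| = 32.95.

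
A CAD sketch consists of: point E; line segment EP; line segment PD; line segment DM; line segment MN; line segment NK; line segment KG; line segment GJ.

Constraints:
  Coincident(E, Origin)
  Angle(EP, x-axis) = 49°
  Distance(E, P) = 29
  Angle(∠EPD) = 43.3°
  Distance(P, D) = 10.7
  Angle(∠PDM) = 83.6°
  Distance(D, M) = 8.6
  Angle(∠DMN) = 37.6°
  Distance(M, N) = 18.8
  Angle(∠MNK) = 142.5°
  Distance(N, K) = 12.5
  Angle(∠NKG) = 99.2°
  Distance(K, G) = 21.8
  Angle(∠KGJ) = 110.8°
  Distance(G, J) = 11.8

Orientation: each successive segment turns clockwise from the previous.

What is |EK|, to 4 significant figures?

44.47

E is at the origin; EP runs at 49.0° with length 29.0, so P = (19.03, 21.89). ∠EPD = 43.3° gives PD at -87.70° from the x-axis; with |PD| = 10.7, D = (19.46, 11.20). ∠PDM = 83.6° gives DM at 175.9° from the x-axis; with |DM| = 8.6, M = (10.88, 11.81). ∠DMN = 37.6° gives MN at 33.50° from the x-axis; with |MN| = 18.8, N = (26.55, 22.19). ∠MNK = 142.5° gives NK at -4.000° from the x-axis; with |NK| = 12.5, K = (39.02, 21.31). Then |EK| = |K − E| = 44.47.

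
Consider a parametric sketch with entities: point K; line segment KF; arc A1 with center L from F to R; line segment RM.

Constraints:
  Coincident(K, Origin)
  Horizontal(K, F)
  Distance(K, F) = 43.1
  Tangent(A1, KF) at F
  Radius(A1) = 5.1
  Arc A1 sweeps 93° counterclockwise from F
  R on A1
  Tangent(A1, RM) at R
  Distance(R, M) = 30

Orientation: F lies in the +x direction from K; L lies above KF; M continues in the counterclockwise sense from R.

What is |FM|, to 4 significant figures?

35.50

K is at the origin; KF is horizontal with |KF| = 43.1 and F on the +x side, so F = (43.10, 0.000). The tangent condition forces LF to be normal to KF, so L = F + (0, 5.1) = (43.10, 5.100). On A1, F sits at bearing -90° from L; a 93° counterclockwise sweep puts R at bearing 3°, so R = L + 5.1·(cos 3°, sin 3°) = (48.19, 5.367). Tangency of A1 to RM means the radius LR is perpendicular to RM, so RM runs along (−sin 3°, cos 3°); with |RM| = 30.0, M = (46.62, 35.33). Then |FM| = |M − F| = 35.50.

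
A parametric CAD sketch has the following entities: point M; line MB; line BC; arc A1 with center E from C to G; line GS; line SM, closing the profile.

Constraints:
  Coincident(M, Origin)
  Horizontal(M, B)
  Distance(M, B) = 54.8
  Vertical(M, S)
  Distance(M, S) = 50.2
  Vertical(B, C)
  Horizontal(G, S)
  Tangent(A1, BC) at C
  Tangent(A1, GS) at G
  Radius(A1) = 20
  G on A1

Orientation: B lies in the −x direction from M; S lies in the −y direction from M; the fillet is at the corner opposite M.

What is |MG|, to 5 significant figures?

61.083

M is at the origin; M and B share the same y with |MB| = 54.8 and B on the −x side, so B = (-54.800, 0.0000). MS is vertical with |MS| = 50.2 and S on the −y side, so S = (0.0000, -50.200). The virtual corner opposite M is at (-54.800, -50.200). Tangency of A1 to BC means the radius EC is perpendicular to BC and tangency of A1 to GS means the radius EG is perpendicular to GS, with radius 20.0, so the center E sits 20.0 in from both sides at E = (-34.800, -30.200). That places the tangent points at C = (-54.800, -30.200) on BC and G = (-34.800, -50.200) on GS. Then |MG| = |G − M| = 61.083.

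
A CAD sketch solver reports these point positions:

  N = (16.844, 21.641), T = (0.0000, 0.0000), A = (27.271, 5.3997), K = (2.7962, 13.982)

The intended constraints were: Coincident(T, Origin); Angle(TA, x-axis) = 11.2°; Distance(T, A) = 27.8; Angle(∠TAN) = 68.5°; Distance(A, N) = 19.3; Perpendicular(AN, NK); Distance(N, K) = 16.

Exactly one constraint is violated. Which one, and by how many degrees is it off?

Perpendicular(AN, NK) — off by 4.10°.

T = (0.00, 0.00) ✓; TA at 11.20° ✓; |TA| = 27.80 ✓; ∠TAN = 68.50° ✓; |AN| = 19.30 ✓; ∠(AN, NK) = 85.90° ✗; |NK| = 16.00 ✓.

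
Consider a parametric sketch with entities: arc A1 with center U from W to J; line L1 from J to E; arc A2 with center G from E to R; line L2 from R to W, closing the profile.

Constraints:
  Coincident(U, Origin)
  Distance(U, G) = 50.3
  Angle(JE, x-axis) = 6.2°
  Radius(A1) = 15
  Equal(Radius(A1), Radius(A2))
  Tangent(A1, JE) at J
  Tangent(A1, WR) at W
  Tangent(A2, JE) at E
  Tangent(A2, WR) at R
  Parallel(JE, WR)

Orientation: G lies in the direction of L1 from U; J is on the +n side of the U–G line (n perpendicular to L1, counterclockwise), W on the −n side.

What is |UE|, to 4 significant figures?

52.49

Tangency of A1 to both parallel lines with radius 15.0 puts J and W at U ± 15.0·n: J = (-1.620, 14.91), W = (1.620, -14.91). Equal radii place E and R the same way about G: E = G + 15.0·n = (48.39, 20.34), R = G − 15.0·n = (51.63, -9.480). Then |UE| = |E − U| = 52.49.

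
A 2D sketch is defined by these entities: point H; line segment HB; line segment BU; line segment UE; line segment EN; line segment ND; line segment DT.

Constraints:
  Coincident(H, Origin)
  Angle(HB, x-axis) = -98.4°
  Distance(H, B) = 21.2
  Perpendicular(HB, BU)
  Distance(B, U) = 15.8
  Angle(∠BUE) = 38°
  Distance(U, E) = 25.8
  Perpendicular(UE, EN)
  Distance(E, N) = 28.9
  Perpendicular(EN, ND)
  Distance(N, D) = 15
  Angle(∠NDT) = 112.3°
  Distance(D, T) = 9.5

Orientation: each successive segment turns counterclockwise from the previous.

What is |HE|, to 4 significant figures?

6.985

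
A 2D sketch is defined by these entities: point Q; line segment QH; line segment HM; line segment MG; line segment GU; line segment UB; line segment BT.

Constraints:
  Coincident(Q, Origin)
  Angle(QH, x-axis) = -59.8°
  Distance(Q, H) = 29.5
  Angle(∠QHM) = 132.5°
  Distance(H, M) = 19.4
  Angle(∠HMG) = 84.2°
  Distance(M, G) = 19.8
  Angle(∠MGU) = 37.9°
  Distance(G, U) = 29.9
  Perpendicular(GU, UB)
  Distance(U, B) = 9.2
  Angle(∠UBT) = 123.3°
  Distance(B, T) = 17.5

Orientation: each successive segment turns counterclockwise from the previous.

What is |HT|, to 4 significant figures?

25.42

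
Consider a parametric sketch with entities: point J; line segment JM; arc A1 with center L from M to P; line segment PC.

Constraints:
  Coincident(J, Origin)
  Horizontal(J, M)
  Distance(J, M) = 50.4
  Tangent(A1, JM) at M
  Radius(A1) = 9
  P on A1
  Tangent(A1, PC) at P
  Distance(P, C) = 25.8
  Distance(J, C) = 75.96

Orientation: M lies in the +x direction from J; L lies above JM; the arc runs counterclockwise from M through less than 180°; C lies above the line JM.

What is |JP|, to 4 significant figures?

58.39

J is at the origin; J and M share the same y with |JM| = 50.4 and M on the +x side, so M = (50.40, 0.000). Tangency of A1 to JM means the radius LM is perpendicular to JM, so L = M + (0, 9) = (50.40, 9.000). Since LP ⟂ PC (tangency), |LC| = √(9.0² + 25.8²) = 27.32 regardless of where P sits on A1. So C lies on both circle(J, 75.96) and circle(L, 27.32); the above-JM intersection is C = (71.03, 26.92). P is the foot of the tangent from C: P = (58.21, 4.527).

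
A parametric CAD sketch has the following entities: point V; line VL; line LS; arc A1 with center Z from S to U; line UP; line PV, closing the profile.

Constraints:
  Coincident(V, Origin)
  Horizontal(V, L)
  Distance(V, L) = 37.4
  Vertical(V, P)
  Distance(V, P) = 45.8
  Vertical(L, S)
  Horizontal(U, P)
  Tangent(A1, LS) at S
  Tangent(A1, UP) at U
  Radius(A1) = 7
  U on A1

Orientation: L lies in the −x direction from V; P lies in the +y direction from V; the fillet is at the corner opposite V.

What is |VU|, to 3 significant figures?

55.0

V is at the origin; V and L share the same y with |VL| = 37.4 and L on the −x side, so L = (-37.4, 0.00). VP is vertical with |VP| = 45.8 and P on the +y side, so P = (0.00, 45.8). The virtual corner opposite V is at (-37.4, 45.8). The tangent condition forces ZS to be normal to LS and A1 meets UP tangentially, so ZU is at right angles to UP, with radius 7.0, so the center Z sits 7.0 in from both sides at Z = (-30.4, 38.8). That places the tangent points at S = (-37.4, 38.8) on LS and U = (-30.4, 45.8) on UP. Then |VU| = |U − V| = 55.0.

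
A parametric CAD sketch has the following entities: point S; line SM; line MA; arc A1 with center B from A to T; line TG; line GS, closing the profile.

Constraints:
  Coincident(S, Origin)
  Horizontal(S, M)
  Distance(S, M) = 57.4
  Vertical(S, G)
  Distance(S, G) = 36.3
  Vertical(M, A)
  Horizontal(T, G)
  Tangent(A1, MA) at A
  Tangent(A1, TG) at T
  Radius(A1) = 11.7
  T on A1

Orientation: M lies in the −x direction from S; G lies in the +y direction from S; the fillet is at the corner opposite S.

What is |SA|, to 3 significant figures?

62.4

The virtual corner opposite S is at (-57.4, 36.3). Tangency of A1 to MA means the radius BA is perpendicular to MA and the tangent condition forces BT to be normal to TG, with radius 11.7, so the center B sits 11.7 in from both sides at B = (-45.7, 24.6). That places the tangent points at A = (-57.4, 24.6) on MA and T = (-45.7, 36.3) on TG. Then |SA| = |A − S| = 62.4.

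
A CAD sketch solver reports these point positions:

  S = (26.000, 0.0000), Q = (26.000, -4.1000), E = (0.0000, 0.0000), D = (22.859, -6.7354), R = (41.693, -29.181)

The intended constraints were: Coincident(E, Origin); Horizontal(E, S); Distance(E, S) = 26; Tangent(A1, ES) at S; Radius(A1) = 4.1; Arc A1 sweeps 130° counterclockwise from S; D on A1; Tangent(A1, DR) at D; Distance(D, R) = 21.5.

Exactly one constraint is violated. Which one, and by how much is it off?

Distance(D, R) = 21.5 — off by 7.80.

E = (0.00, 0.00) ✓; E.y = 0.00, S.y = 0.00 ✓; |ES| = 26.00 ✓; ∠(QS, SE) = 90.00° ✓; |QS| = 4.100 ✓; bearing(Q→D) − bearing(Q→S) = 130.0° ✓; |QD| = 4.100 ✓; ∠(QD, DR) = 90.00° ✓; |DR| = 29.30 ✗.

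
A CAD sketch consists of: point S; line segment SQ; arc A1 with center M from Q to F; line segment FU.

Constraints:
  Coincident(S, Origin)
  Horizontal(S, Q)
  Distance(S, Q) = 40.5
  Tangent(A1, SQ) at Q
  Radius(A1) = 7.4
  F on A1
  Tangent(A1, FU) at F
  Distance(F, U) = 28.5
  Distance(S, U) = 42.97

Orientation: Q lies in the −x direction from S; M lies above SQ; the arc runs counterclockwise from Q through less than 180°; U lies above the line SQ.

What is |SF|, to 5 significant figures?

33.780

Checks: |MF| = 7.400 ✓; ∠(MF, FU) = 90.00° ✓; |FU| = 28.50 ✓; |SU| = 42.97 ✓.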